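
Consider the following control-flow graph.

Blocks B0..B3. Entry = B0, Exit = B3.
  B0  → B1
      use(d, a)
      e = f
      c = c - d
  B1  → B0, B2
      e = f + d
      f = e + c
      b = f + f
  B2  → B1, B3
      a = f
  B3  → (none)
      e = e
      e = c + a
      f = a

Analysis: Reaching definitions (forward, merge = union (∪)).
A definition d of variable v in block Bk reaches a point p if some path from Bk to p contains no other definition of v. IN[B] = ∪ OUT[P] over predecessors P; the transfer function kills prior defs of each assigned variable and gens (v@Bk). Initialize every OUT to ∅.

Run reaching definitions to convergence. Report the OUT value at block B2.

Per-block solution:
  B0: | IN={a@B2, b@B1, c@B0, e@B1, f@B1} | OUT={a@B2, b@B1, c@B0, e@B0, f@B1}
  B1: | IN={a@B2, b@B1, c@B0, e@B0, e@B1, f@B1} | OUT={a@B2, b@B1, c@B0, e@B1, f@B1}
  B2: | IN={a@B2, b@B1, c@B0, e@B1, f@B1} | OUT={a@B2, b@B1, c@B0, e@B1, f@B1}
  B3: | IN={a@B2, b@B1, c@B0, e@B1, f@B1} | OUT={a@B2, b@B1, c@B0, e@B3, f@B3}

Merge at B2: IN[B2] = OUT[B1] = {a@B2, b@B1, c@B0, e@B1, f@B1}
Applying B2's transfer function to that IN value gives OUT[B2] (row B2 above).

Answer: {a@B2, b@B1, c@B0, e@B1, f@B1}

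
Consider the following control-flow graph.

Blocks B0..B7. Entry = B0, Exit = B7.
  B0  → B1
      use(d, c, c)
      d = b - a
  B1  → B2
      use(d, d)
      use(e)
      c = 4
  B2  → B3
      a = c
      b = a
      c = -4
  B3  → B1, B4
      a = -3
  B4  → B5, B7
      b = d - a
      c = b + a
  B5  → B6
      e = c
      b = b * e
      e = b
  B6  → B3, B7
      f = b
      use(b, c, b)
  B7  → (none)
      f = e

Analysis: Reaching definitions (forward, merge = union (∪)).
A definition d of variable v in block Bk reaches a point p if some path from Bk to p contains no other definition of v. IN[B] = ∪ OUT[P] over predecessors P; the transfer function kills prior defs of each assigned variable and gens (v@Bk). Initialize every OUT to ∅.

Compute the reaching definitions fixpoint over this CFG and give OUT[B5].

Converged values:
  B0:   IN={}   OUT={d@B0}
  B1:   IN={a@B3, b@B2, b@B5, c@B2, c@B4, d@B0, e@B5, f@B6}   OUT={a@B3, b@B2, b@B5, c@B1, d@B0, e@B5, f@B6}
  B2:   IN={a@B3, b@B2, b@B5, c@B1, d@B0, e@B5, f@B6}   OUT={a@B2, b@B2, c@B2, d@B0, e@B5, f@B6}
  B3:   IN={a@B2, a@B3, b@B2, b@B5, c@B2, c@B4, d@B0, e@B5, f@B6}   OUT={a@B3, b@B2, b@B5, c@B2, c@B4, d@B0, e@B5, f@B6}
  B4:   IN={a@B3, b@B2, b@B5, c@B2, c@B4, d@B0, e@B5, f@B6}   OUT={a@B3, b@B4, c@B4, d@B0, e@B5, f@B6}
  B5:   IN={a@B3, b@B4, c@B4, d@B0, e@B5, f@B6}   OUT={a@B3, b@B5, c@B4, d@B0, e@B5, f@B6}
  B6:   IN={a@B3, b@B5, c@B4, d@B0, e@B5, f@B6}   OUT={a@B3, b@B5, c@B4, d@B0, e@B5, f@B6}
  B7:   IN={a@B3, b@B4, b@B5, c@B4, d@B0, e@B5, f@B6}   OUT={a@B3, b@B4, b@B5, c@B4, d@B0, e@B5, f@B7}

Merge at B5: IN[B5] = OUT[B4] = {a@B3, b@B4, c@B4, d@B0, e@B5, f@B6}
Applying B5's transfer function to that IN value gives OUT[B5] (row B5 above).

Answer: {a@B3, b@B5, c@B4, d@B0, e@B5, f@B6}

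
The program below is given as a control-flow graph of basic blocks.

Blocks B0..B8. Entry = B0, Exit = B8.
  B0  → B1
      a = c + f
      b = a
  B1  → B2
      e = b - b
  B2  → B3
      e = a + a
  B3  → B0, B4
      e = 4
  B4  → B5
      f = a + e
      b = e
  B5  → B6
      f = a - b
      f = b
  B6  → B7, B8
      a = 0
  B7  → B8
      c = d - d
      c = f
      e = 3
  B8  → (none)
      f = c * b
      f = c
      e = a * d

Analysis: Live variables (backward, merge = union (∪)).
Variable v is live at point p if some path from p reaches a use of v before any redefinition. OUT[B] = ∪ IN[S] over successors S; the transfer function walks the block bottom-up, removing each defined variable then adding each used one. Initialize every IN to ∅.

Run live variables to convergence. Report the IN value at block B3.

Answer: {a, c, d, f}

Working:
Converged values:
  B0:  IN={c, d, f}  OUT={a, b, c, d, f}
  B1:  IN={a, b, c, d, f}  OUT={a, c, d, f}
  B2:  IN={a, c, d, f}  OUT={a, c, d, f}
  B3:  IN={a, c, d, f}  OUT={a, c, d, e, f}
  B4:  IN={a, c, d, e}  OUT={a, b, c, d}
  B5:  IN={a, b, c, d}  OUT={b, c, d, f}
  B6:  IN={b, c, d, f}  OUT={a, b, c, d, f}
  B7:  IN={a, b, d, f}  OUT={a, b, c, d}
  B8:  IN={a, b, c, d}  OUT={}

Merge at B3: OUT[B3] = IN[B0] ⊔ IN[B4] = {a, c, d, e, f}
Applying B3's transfer function to that OUT value gives IN[B3] (row B3 above).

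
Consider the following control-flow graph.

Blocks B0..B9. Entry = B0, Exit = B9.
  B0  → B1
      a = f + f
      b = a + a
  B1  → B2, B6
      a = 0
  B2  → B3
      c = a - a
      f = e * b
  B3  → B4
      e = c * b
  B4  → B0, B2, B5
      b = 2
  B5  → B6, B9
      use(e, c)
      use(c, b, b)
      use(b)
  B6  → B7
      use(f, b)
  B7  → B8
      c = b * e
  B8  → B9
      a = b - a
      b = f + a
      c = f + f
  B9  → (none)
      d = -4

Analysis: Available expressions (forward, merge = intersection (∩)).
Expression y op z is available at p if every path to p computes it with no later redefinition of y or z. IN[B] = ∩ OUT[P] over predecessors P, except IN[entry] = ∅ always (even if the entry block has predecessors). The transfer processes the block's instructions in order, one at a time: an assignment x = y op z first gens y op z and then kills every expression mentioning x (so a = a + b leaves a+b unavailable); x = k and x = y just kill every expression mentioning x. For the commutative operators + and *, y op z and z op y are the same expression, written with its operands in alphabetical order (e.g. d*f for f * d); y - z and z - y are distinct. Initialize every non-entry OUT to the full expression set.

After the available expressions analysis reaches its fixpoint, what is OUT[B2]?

Fixpoint table:
  B0:  IN={}  OUT={a+a, f+f}
  B1:  IN={a+a, f+f}  OUT={f+f}
  B2:  IN={}  OUT={a-a, b*e}
  B3:  IN={a-a, b*e}  OUT={a-a, b*c}
  B4:  IN={a-a, b*c}  OUT={a-a}
  B5:  IN={a-a}  OUT={a-a}
  B6:  IN={}  OUT={}
  B7:  IN={}  OUT={b*e}
  B8:  IN={b*e}  OUT={a+f, f+f}
  B9:  IN={}  OUT={}

Merge at B2: IN[B2] = OUT[B1] ∩ OUT[B4] = {}
Applying B2's transfer function to that IN value gives OUT[B2] (row B2 above).

Answer: {a-a, b*e}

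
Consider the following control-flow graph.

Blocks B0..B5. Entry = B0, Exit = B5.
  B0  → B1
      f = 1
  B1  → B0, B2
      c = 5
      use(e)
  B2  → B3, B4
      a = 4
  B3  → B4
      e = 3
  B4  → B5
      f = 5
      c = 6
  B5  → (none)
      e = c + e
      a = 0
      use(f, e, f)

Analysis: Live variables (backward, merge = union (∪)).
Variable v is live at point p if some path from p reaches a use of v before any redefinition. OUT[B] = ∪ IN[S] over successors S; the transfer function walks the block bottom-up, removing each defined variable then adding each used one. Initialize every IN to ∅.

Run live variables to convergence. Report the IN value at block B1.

Answer: {e}

Working:
Converged values:
  B0: | IN={e} | OUT={e}
  B1: | IN={e} | OUT={e}
  B2: | IN={e} | OUT={e}
  B3: | IN={} | OUT={e}
  B4: | IN={e} | OUT={c, e, f}
  B5: | IN={c, e, f} | OUT={}

Merge at B1: OUT[B1] = IN[B0] ⊔ IN[B2] = {e}
Applying B1's transfer function to that OUT value gives IN[B1] (row B1 above).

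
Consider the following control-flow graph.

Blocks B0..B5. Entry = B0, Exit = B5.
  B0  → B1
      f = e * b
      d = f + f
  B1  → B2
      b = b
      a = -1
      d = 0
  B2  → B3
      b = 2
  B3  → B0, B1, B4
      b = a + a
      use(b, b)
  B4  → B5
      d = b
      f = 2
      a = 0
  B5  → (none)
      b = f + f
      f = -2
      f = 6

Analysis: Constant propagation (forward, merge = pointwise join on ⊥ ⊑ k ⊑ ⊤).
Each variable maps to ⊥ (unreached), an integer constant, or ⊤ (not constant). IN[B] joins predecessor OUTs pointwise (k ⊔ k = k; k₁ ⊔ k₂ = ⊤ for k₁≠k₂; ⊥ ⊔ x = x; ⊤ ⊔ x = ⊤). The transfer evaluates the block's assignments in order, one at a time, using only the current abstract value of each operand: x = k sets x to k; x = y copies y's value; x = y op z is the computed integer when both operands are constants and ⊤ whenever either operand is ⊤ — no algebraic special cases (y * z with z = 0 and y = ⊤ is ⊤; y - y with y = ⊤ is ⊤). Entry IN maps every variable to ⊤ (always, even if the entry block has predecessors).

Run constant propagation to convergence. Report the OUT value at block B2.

Answer: {a: -1, b: 2, c: ⊤, d: 0, e: ⊤, f: ⊤}

Working:
Per-block solution:
  B0:  IN=(all ⊤)  OUT=(all ⊤)
  B1:  IN=(all ⊤)  OUT={a:-1, d:0; rest ⊤}
  B2:  IN={a:-1, d:0; rest ⊤}  OUT={a:-1, b:2, d:0; rest ⊤}
  B3:  IN={a:-1, b:2, d:0; rest ⊤}  OUT={a:-1, b:-2, d:0; rest ⊤}
  B4:  IN={a:-1, b:-2, d:0; rest ⊤}  OUT={a:0, b:-2, d:-2, f:2; rest ⊤}
  B5:  IN={a:0, b:-2, d:-2, f:2; rest ⊤}  OUT={a:0, b:4, d:-2, f:6; rest ⊤}

Merge at B2: IN[B2] = OUT[B1] = {a: -1, b: ⊤, c: ⊤, d: 0, e: ⊤, f: ⊤}
Applying B2's transfer function to that IN value gives OUT[B2] (row B2 above).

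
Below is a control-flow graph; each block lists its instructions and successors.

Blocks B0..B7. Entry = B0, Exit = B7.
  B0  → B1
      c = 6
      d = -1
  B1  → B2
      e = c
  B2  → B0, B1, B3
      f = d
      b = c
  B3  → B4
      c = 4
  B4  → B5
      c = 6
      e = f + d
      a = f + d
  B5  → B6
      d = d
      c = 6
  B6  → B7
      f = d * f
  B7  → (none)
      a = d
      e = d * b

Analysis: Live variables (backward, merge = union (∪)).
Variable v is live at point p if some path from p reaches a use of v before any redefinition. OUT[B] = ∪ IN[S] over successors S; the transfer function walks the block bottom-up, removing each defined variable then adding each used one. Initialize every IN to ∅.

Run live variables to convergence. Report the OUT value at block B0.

Fixpoint table:
  B0:  IN={}  OUT={c, d}
  B1:  IN={c, d}  OUT={c, d}
  B2:  IN={c, d}  OUT={b, c, d, f}
  B3:  IN={b, d, f}  OUT={b, d, f}
  B4:  IN={b, d, f}  OUT={b, d, f}
  B5:  IN={b, d, f}  OUT={b, d, f}
  B6:  IN={b, d, f}  OUT={b, d}
  B7:  IN={b, d}  OUT={}

Merge at B0: OUT[B0] = IN[B1] = {c, d}

Answer: {c, d}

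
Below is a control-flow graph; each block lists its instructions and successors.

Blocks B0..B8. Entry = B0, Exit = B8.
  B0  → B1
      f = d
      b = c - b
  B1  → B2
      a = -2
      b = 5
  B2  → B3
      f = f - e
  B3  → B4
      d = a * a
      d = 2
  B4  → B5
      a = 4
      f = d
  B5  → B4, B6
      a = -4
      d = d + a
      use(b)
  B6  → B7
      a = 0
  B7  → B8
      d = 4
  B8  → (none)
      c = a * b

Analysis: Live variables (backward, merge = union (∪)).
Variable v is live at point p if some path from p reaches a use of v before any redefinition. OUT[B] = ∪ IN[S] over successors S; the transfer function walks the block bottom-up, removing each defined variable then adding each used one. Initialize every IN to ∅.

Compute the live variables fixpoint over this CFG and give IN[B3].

Converged values:
  B0:   IN={b, c, d, e}   OUT={e, f}
  B1:   IN={e, f}   OUT={a, b, e, f}
  B2:   IN={a, b, e, f}   OUT={a, b}
  B3:   IN={a, b}   OUT={b, d}
  B4:   IN={b, d}   OUT={b, d}
  B5:   IN={b, d}   OUT={b, d}
  B6:   IN={b}   OUT={a, b}
  B7:   IN={a, b}   OUT={a, b}
  B8:   IN={a, b}   OUT={}

Merge at B3: OUT[B3] = IN[B4] = {b, d}
Applying B3's transfer function to that OUT value gives IN[B3] (row B3 above).

Answer: {a, b}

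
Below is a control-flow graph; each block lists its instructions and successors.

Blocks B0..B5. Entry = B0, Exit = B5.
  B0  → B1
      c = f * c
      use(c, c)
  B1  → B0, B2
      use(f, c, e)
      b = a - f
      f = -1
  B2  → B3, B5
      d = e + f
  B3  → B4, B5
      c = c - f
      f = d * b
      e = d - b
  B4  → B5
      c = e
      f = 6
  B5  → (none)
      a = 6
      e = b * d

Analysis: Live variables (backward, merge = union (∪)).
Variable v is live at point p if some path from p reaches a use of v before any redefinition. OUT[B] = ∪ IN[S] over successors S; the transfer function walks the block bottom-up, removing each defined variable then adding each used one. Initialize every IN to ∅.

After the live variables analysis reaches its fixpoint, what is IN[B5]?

Per-block solution:
  B0: | IN={a, c, e, f} | OUT={a, c, e, f}
  B1: | IN={a, c, e, f} | OUT={a, b, c, e, f}
  B2: | IN={b, c, e, f} | OUT={b, c, d, f}
  B3: | IN={b, c, d, f} | OUT={b, d, e}
  B4: | IN={b, d, e} | OUT={b, d}
  B5: | IN={b, d} | OUT={}

B5 is the boundary node: OUT[B5] = {}
Applying B5's transfer function to that OUT value gives IN[B5] (row B5 above).

Answer: {b, d}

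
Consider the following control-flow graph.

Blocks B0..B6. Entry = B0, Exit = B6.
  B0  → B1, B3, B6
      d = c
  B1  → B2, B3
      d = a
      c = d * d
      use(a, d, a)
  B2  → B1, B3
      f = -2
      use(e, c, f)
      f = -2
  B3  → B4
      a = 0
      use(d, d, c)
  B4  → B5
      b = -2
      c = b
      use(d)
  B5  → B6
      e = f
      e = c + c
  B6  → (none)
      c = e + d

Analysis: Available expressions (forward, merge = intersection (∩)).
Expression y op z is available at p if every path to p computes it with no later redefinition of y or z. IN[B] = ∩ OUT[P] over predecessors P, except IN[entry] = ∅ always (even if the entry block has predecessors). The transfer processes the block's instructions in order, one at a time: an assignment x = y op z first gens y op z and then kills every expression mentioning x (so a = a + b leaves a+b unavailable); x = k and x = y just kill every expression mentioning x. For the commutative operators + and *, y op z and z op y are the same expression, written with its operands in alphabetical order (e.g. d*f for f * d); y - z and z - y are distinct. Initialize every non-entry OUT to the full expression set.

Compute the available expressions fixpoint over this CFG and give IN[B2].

Fixpoint table:
  B0: | IN={} | OUT={}
  B1: | IN={} | OUT={d*d}
  B2: | IN={d*d} | OUT={d*d}
  B3: | IN={} | OUT={}
  B4: | IN={} | OUT={}
  B5: | IN={} | OUT={c+c}
  B6: | IN={} | OUT={d+e}

Merge at B2: IN[B2] = OUT[B1] = {d*d}

Answer: {d*d}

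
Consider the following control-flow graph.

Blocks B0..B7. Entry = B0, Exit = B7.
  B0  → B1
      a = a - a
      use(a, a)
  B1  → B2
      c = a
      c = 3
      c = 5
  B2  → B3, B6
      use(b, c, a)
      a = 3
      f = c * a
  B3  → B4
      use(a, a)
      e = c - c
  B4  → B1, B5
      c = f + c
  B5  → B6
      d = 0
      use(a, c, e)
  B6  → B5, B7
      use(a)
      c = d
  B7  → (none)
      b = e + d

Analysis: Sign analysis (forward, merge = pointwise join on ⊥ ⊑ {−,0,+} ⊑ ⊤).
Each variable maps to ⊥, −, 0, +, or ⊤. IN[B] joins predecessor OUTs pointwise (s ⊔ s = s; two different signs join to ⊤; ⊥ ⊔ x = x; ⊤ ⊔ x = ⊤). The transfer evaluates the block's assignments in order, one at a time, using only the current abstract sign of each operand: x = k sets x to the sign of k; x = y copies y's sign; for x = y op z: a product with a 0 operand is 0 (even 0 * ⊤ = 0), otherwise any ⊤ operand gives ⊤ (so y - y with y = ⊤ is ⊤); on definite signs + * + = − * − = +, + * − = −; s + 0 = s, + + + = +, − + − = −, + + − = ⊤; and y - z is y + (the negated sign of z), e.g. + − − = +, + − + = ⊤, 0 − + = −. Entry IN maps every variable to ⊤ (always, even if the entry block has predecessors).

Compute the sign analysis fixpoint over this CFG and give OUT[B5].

Converged values:
  B0: | IN=(all ⊤) | OUT=(all ⊤)
  B1: | IN=(all ⊤) | OUT={c:+; rest ⊤}
  B2: | IN={c:+; rest ⊤} | OUT={a:+, c:+, f:+; rest ⊤}
  B3: | IN={a:+, c:+, f:+; rest ⊤} | OUT={a:+, c:+, f:+; rest ⊤}
  B4: | IN={a:+, c:+, f:+; rest ⊤} | OUT={a:+, c:+, f:+; rest ⊤}
  B5: | IN={a:+, f:+; rest ⊤} | OUT={a:+, d:0, f:+; rest ⊤}
  B6: | IN={a:+, f:+; rest ⊤} | OUT={a:+, f:+; rest ⊤}
  B7: | IN={a:+, f:+; rest ⊤} | OUT={a:+, f:+; rest ⊤}

Merge at B5: IN[B5] = OUT[B4] ⊔ OUT[B6] = {a: +, b: ⊤, c: ⊤, d: ⊤, e: ⊤, f: +}
Applying B5's transfer function to that IN value gives OUT[B5] (row B5 above).

Answer: {a: +, b: ⊤, c: ⊤, d: 0, e: ⊤, f: +}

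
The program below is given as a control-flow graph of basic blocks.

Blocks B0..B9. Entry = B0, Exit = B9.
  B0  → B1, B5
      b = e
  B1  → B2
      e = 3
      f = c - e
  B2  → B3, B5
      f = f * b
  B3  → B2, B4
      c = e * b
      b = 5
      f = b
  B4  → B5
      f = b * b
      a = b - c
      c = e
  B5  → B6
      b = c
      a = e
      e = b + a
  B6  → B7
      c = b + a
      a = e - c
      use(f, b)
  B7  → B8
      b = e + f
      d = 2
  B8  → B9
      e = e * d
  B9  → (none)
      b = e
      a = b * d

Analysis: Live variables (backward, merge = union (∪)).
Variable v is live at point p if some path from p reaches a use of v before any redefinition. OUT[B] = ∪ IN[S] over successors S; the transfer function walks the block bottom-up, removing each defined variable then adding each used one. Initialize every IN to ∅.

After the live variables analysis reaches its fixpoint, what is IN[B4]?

Per-block solution:
  B0: | IN={c, e, f} | OUT={b, c, e, f}
  B1: | IN={b, c} | OUT={b, c, e, f}
  B2: | IN={b, c, e, f} | OUT={b, c, e, f}
  B3: | IN={b, e} | OUT={b, c, e, f}
  B4: | IN={b, c, e} | OUT={c, e, f}
  B5: | IN={c, e, f} | OUT={a, b, e, f}
  B6: | IN={a, b, e, f} | OUT={e, f}
  B7: | IN={e, f} | OUT={d, e}
  B8: | IN={d, e} | OUT={d, e}
  B9: | IN={d, e} | OUT={}

Merge at B4: OUT[B4] = IN[B5] = {c, e, f}
Applying B4's transfer function to that OUT value gives IN[B4] (row B4 above).

Answer: {b, c, e}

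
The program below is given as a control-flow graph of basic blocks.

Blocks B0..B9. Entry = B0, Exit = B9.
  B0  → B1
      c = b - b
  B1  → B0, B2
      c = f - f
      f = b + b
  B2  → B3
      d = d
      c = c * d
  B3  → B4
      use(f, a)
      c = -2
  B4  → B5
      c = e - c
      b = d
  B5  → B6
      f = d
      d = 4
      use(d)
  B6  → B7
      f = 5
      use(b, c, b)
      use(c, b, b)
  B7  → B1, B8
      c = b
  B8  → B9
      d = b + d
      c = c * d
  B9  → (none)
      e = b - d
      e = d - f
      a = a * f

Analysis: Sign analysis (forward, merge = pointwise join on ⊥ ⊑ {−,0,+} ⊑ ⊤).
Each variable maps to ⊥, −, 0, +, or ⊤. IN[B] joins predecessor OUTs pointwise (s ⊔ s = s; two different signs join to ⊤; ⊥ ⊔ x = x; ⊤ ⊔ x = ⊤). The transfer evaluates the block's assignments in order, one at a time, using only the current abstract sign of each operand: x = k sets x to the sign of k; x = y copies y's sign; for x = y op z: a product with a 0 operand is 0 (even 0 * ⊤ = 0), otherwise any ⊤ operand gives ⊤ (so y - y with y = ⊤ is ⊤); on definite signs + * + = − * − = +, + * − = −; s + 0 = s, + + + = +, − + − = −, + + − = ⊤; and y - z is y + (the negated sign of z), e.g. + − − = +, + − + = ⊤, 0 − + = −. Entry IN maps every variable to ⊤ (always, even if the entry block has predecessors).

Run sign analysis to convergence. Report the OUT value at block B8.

Fixpoint table:
  B0:   IN=(all ⊤)   OUT=(all ⊤)
  B1:   IN=(all ⊤)   OUT=(all ⊤)
  B2:   IN=(all ⊤)   OUT=(all ⊤)
  B3:   IN=(all ⊤)   OUT={c:-; rest ⊤}
  B4:   IN={c:-; rest ⊤}   OUT=(all ⊤)
  B5:   IN=(all ⊤)   OUT={d:+; rest ⊤}
  B6:   IN={d:+; rest ⊤}   OUT={d:+, f:+; rest ⊤}
  B7:   IN={d:+, f:+; rest ⊤}   OUT={d:+, f:+; rest ⊤}
  B8:   IN={d:+, f:+; rest ⊤}   OUT={f:+; rest ⊤}
  B9:   IN={f:+; rest ⊤}   OUT={f:+; rest ⊤}

Merge at B8: IN[B8] = OUT[B7] = {a: ⊤, b: ⊤, c: ⊤, d: +, e: ⊤, f: +}
Applying B8's transfer function to that IN value gives OUT[B8] (row B8 above).

Answer: {a: ⊤, b: ⊤, c: ⊤, d: ⊤, e: ⊤, f: +}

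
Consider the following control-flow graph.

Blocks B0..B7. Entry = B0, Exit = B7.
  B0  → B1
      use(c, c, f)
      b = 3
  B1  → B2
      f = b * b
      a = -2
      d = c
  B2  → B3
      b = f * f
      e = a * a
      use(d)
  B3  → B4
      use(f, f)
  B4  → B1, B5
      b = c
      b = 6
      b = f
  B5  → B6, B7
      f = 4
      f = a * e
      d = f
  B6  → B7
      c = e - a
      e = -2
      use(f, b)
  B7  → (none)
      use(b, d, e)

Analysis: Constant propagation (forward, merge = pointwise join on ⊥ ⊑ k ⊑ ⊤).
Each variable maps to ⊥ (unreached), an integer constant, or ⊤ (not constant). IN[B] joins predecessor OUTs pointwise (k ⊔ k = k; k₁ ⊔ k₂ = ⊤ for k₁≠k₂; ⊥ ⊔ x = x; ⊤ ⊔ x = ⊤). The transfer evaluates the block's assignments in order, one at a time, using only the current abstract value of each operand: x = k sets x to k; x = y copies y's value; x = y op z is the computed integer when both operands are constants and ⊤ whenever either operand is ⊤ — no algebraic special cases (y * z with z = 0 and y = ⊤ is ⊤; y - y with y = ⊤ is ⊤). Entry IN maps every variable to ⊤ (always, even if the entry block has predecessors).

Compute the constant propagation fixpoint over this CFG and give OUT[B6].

Per-block solution:
  B0: | IN=(all ⊤) | OUT={b:3; rest ⊤}
  B1: | IN=(all ⊤) | OUT={a:-2; rest ⊤}
  B2: | IN={a:-2; rest ⊤} | OUT={a:-2, e:4; rest ⊤}
  B3: | IN={a:-2, e:4; rest ⊤} | OUT={a:-2, e:4; rest ⊤}
  B4: | IN={a:-2, e:4; rest ⊤} | OUT={a:-2, e:4; rest ⊤}
  B5: | IN={a:-2, e:4; rest ⊤} | OUT={a:-2, d:-8, e:4, f:-8; rest ⊤}
  B6: | IN={a:-2, d:-8, e:4, f:-8; rest ⊤} | OUT={a:-2, c:6, d:-8, e:-2, f:-8; rest ⊤}
  B7: | IN={a:-2, d:-8, f:-8; rest ⊤} | OUT={a:-2, d:-8, f:-8; rest ⊤}

Merge at B6: IN[B6] = OUT[B5] = {a: -2, b: ⊤, c: ⊤, d: -8, e: 4, f: -8}
Applying B6's transfer function to that IN value gives OUT[B6] (row B6 above).

Answer: {a: -2, b: ⊤, c: 6, d: -8, e: -2, f: -8}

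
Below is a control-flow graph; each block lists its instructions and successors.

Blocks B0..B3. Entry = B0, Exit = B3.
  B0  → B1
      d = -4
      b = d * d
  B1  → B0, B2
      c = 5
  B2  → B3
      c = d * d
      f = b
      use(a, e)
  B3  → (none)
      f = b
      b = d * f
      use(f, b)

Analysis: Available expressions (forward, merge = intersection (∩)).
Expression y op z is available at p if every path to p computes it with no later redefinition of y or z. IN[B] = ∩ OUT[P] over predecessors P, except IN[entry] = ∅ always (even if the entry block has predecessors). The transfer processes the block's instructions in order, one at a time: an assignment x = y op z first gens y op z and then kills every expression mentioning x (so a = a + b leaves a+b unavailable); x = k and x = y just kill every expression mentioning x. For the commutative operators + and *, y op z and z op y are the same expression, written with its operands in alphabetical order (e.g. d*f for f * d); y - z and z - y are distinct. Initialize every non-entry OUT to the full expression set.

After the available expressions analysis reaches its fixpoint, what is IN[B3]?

Answer: {d*d}

Derivation:
Per-block solution:
  B0: | IN={} | OUT={d*d}
  B1: | IN={d*d} | OUT={d*d}
  B2: | IN={d*d} | OUT={d*d}
  B3: | IN={d*d} | OUT={d*d, d*f}

Merge at B3: IN[B3] = OUT[B2] = {d*d}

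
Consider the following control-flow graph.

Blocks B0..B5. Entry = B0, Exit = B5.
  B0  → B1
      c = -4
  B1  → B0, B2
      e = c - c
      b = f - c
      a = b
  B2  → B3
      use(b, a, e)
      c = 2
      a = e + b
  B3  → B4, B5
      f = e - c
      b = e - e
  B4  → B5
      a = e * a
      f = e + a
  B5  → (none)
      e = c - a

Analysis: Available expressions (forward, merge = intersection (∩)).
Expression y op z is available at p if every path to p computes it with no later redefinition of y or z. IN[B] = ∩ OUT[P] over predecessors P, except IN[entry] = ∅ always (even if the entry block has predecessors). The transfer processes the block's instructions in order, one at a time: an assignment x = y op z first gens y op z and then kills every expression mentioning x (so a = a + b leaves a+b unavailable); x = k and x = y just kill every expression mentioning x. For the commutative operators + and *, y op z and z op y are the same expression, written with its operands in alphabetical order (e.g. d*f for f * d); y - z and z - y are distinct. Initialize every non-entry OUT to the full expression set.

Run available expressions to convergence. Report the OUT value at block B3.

Answer: {e-c, e-e}

Working:
Fixpoint table:
  B0: | IN={} | OUT={}
  B1: | IN={} | OUT={c-c, f-c}
  B2: | IN={c-c, f-c} | OUT={b+e}
  B3: | IN={b+e} | OUT={e-c, e-e}
  B4: | IN={e-c, e-e} | OUT={a+e, e-c, e-e}
  B5: | IN={e-c, e-e} | OUT={c-a}

Merge at B3: IN[B3] = OUT[B2] = {b+e}
Applying B3's transfer function to that IN value gives OUT[B3] (row B3 above).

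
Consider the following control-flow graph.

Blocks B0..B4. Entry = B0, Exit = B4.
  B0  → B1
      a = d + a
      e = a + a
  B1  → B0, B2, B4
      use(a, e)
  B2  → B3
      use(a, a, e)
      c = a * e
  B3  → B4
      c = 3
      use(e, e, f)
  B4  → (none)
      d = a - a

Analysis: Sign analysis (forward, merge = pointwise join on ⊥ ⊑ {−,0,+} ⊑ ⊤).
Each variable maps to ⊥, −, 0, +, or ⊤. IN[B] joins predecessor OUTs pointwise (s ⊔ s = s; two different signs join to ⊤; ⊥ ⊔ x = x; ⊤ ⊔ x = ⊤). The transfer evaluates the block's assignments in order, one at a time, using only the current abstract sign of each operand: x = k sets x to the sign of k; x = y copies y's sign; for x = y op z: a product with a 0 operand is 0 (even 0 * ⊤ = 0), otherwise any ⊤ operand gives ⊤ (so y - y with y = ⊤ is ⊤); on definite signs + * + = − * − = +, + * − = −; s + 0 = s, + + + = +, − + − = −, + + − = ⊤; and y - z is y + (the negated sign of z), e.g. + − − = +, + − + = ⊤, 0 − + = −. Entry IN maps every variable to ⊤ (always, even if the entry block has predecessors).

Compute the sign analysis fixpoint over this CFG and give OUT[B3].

Per-block solution:
  B0:  IN=(all ⊤)  OUT=(all ⊤)
  B1:  IN=(all ⊤)  OUT=(all ⊤)
  B2:  IN=(all ⊤)  OUT=(all ⊤)
  B3:  IN=(all ⊤)  OUT={c:+; rest ⊤}
  B4:  IN=(all ⊤)  OUT=(all ⊤)

Merge at B3: IN[B3] = OUT[B2] = {a: ⊤, b: ⊤, c: ⊤, d: ⊤, e: ⊤, f: ⊤}
Applying B3's transfer function to that IN value gives OUT[B3] (row B3 above).

Answer: {a: ⊤, b: ⊤, c: +, d: ⊤, e: ⊤, f: ⊤}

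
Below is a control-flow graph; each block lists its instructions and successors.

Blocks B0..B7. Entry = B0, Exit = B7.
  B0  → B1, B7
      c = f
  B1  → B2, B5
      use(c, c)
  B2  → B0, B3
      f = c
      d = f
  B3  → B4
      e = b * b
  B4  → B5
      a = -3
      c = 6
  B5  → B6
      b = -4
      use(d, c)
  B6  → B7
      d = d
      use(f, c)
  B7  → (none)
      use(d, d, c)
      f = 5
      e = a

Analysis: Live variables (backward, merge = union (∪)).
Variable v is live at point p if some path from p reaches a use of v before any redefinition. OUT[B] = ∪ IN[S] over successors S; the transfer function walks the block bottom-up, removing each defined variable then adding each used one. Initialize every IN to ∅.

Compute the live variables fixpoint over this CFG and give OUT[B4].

Answer: {a, c, d, f}

Trace:
Per-block solution:
  B0:  IN={a, b, d, f}  OUT={a, b, c, d, f}
  B1:  IN={a, b, c, d, f}  OUT={a, b, c, d, f}
  B2:  IN={a, b, c}  OUT={a, b, d, f}
  B3:  IN={b, d, f}  OUT={d, f}
  B4:  IN={d, f}  OUT={a, c, d, f}
  B5:  IN={a, c, d, f}  OUT={a, c, d, f}
  B6:  IN={a, c, d, f}  OUT={a, c, d}
  B7:  IN={a, c, d}  OUT={}

Merge at B4: OUT[B4] = IN[B5] = {a, c, d, f}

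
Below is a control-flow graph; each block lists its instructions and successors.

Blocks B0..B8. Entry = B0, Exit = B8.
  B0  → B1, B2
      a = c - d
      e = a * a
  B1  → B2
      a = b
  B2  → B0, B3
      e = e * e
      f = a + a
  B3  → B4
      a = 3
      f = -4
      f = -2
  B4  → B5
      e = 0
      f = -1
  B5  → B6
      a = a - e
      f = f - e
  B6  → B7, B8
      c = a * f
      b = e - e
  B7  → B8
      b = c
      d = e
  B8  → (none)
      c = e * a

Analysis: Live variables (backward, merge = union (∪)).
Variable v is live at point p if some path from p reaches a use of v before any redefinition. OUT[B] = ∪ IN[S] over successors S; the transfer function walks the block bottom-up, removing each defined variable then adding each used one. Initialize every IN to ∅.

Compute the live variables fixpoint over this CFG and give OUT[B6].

Answer: {a, c, e}

Trace:
Converged values:
  B0:  IN={b, c, d}  OUT={a, b, c, d, e}
  B1:  IN={b, c, d, e}  OUT={a, b, c, d, e}
  B2:  IN={a, b, c, d, e}  OUT={b, c, d}
  B3:  IN={}  OUT={a}
  B4:  IN={a}  OUT={a, e, f}
  B5:  IN={a, e, f}  OUT={a, e, f}
  B6:  IN={a, e, f}  OUT={a, c, e}
  B7:  IN={a, c, e}  OUT={a, e}
  B8:  IN={a, e}  OUT={}

Merge at B6: OUT[B6] = IN[B7] ⊔ IN[B8] = {a, c, e}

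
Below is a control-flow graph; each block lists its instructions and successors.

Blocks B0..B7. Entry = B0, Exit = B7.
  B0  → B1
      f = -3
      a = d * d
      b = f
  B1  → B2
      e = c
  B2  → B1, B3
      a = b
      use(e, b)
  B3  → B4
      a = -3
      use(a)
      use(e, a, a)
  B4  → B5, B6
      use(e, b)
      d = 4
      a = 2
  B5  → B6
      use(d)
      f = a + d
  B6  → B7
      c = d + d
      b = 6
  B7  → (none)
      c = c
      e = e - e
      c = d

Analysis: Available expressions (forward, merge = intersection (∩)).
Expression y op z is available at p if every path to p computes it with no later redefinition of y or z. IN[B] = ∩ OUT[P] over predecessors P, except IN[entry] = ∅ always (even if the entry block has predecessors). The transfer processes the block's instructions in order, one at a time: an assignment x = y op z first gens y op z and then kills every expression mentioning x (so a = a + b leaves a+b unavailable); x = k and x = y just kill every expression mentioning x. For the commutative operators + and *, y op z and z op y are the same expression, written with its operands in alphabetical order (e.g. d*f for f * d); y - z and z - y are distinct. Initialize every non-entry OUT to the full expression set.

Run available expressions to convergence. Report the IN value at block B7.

Fixpoint table:
  B0: | IN={} | OUT={d*d}
  B1: | IN={d*d} | OUT={d*d}
  B2: | IN={d*d} | OUT={d*d}
  B3: | IN={d*d} | OUT={d*d}
  B4: | IN={d*d} | OUT={}
  B5: | IN={} | OUT={a+d}
  B6: | IN={} | OUT={d+d}
  B7: | IN={d+d} | OUT={d+d}

Merge at B7: IN[B7] = OUT[B6] = {d+d}

Answer: {d+d}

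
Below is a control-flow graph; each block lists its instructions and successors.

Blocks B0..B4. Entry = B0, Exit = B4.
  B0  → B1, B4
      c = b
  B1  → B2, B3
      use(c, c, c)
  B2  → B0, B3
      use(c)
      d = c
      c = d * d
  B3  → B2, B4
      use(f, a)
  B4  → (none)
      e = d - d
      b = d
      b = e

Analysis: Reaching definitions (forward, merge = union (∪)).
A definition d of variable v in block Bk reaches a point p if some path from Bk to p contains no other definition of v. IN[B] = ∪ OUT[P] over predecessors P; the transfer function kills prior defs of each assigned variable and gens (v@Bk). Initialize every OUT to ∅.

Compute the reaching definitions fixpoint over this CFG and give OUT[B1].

Answer: {c@B0, d@B2}

Derivation:
Converged values:
  B0:   IN={c@B2, d@B2}   OUT={c@B0, d@B2}
  B1:   IN={c@B0, d@B2}   OUT={c@B0, d@B2}
  B2:   IN={c@B0, c@B2, d@B2}   OUT={c@B2, d@B2}
  B3:   IN={c@B0, c@B2, d@B2}   OUT={c@B0, c@B2, d@B2}
  B4:   IN={c@B0, c@B2, d@B2}   OUT={b@B4, c@B0, c@B2, d@B2, e@B4}

Merge at B1: IN[B1] = OUT[B0] = {c@B0, d@B2}
Applying B1's transfer function to that IN value gives OUT[B1] (row B1 above).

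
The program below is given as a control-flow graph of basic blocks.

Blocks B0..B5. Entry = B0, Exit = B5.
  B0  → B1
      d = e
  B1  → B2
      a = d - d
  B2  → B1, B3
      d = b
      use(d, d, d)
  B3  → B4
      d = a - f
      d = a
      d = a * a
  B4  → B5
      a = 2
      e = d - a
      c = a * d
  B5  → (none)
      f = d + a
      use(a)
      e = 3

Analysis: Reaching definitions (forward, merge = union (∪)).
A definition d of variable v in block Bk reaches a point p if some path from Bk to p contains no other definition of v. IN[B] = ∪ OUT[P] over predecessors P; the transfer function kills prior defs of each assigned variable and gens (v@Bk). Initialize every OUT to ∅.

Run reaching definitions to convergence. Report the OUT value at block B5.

Answer: {a@B4, c@B4, d@B3, e@B5, f@B5}

Working:
Converged values:
  B0:   IN={}   OUT={d@B0}
  B1:   IN={a@B1, d@B0, d@B2}   OUT={a@B1, d@B0, d@B2}
  B2:   IN={a@B1, d@B0, d@B2}   OUT={a@B1, d@B2}
  B3:   IN={a@B1, d@B2}   OUT={a@B1, d@B3}
  B4:   IN={a@B1, d@B3}   OUT={a@B4, c@B4, d@B3, e@B4}
  B5:   IN={a@B4, c@B4, d@B3, e@B4}   OUT={a@B4, c@B4, d@B3, e@B5, f@B5}

Merge at B5: IN[B5] = OUT[B4] = {a@B4, c@B4, d@B3, e@B4}
Applying B5's transfer function to that IN value gives OUT[B5] (row B5 above).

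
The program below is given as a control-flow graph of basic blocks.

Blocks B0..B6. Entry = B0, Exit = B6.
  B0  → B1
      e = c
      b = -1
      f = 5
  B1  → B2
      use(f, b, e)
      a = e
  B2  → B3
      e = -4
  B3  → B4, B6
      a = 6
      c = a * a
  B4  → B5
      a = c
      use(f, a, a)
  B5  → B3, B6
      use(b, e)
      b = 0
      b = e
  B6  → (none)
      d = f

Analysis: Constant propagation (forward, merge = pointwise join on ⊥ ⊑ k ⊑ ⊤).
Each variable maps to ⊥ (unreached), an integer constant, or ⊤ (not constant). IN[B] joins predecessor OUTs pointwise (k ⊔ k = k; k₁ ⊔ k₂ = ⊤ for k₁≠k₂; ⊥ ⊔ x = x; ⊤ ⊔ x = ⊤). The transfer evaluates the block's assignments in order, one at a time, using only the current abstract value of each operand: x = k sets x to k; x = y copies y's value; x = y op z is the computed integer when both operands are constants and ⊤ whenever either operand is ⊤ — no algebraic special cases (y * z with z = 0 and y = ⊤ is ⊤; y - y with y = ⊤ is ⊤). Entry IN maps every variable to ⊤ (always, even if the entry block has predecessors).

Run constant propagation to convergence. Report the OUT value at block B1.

Answer: {a: ⊤, b: -1, c: ⊤, d: ⊤, e: ⊤, f: 5}

Trace:
Converged values:
  B0: | IN=(all ⊤) | OUT={b:-1, f:5; rest ⊤}
  B1: | IN={b:-1, f:5; rest ⊤} | OUT={b:-1, f:5; rest ⊤}
  B2: | IN={b:-1, f:5; rest ⊤} | OUT={b:-1, e:-4, f:5; rest ⊤}
  B3: | IN={e:-4, f:5; rest ⊤} | OUT={a:6, c:36, e:-4, f:5; rest ⊤}
  B4: | IN={a:6, c:36, e:-4, f:5; rest ⊤} | OUT={a:36, c:36, e:-4, f:5; rest ⊤}
  B5: | IN={a:36, c:36, e:-4, f:5; rest ⊤} | OUT={a:36, b:-4, c:36, e:-4, f:5; rest ⊤}
  B6: | IN={c:36, e:-4, f:5; rest ⊤} | OUT={c:36, d:5, e:-4, f:5; rest ⊤}

Merge at B1: IN[B1] = OUT[B0] = {a: ⊤, b: -1, c: ⊤, d: ⊤, e: ⊤, f: 5}
Applying B1's transfer function to that IN value gives OUT[B1] (row B1 above).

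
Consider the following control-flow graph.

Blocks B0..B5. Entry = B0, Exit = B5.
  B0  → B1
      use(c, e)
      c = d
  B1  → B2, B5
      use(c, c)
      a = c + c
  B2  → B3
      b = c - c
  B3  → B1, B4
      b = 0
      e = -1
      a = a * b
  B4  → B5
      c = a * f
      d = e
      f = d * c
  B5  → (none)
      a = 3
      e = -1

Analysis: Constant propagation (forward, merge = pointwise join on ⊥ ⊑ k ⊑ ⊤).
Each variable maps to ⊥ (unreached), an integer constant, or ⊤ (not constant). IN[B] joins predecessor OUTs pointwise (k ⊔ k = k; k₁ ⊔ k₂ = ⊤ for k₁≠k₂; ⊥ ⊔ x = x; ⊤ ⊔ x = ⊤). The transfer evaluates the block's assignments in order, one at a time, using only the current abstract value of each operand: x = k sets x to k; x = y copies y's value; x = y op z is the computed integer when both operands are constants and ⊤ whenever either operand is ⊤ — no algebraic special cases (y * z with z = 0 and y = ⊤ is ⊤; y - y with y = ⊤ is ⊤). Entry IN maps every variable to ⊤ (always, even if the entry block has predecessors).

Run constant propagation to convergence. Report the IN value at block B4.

Converged values:
  B0:   IN=(all ⊤)   OUT=(all ⊤)
  B1:   IN=(all ⊤)   OUT=(all ⊤)
  B2:   IN=(all ⊤)   OUT=(all ⊤)
  B3:   IN=(all ⊤)   OUT={b:0, e:-1; rest ⊤}
  B4:   IN={b:0, e:-1; rest ⊤}   OUT={b:0, d:-1, e:-1; rest ⊤}
  B5:   IN=(all ⊤)   OUT={a:3, e:-1; rest ⊤}

Merge at B4: IN[B4] = OUT[B3] = {a: ⊤, b: 0, c: ⊤, d: ⊤, e: -1, f: ⊤}

Answer: {a: ⊤, b: 0, c: ⊤, d: ⊤, e: -1, f: ⊤}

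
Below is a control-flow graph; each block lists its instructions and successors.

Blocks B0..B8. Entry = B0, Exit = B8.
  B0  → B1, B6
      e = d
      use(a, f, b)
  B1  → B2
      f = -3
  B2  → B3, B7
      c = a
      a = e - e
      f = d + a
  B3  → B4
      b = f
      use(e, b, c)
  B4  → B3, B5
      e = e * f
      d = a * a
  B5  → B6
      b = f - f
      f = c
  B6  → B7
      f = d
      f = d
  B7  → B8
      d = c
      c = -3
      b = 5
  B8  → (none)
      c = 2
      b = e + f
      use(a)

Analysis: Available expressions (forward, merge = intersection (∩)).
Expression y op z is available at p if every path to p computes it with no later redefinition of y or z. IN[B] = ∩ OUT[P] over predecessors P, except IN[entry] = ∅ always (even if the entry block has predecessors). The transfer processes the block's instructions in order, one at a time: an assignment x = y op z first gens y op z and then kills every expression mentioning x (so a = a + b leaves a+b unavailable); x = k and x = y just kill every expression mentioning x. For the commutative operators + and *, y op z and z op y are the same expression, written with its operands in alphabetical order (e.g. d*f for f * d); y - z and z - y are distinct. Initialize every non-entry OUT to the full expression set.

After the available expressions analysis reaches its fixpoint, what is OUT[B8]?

Answer: {e+f}

Working:
Converged values:
  B0:  IN={}  OUT={}
  B1:  IN={}  OUT={}
  B2:  IN={}  OUT={a+d, e-e}
  B3:  IN={}  OUT={}
  B4:  IN={}  OUT={a*a}
  B5:  IN={a*a}  OUT={a*a}
  B6:  IN={}  OUT={}
  B7:  IN={}  OUT={}
  B8:  IN={}  OUT={e+f}

Merge at B8: IN[B8] = OUT[B7] = {}
Applying B8's transfer function to that IN value gives OUT[B8] (row B8 above).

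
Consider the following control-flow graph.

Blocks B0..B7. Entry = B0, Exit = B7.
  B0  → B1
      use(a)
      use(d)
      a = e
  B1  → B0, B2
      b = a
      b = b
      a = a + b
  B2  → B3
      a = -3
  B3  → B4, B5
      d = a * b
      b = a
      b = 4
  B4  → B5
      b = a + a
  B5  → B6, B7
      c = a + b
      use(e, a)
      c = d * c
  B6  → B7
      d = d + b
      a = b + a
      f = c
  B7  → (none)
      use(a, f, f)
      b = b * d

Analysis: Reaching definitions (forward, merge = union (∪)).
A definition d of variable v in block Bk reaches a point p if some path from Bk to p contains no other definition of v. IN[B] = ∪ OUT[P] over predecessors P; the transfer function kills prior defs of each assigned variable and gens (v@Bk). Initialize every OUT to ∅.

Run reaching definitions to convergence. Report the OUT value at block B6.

Per-block solution:
  B0:   IN={a@B1, b@B1}   OUT={a@B0, b@B1}
  B1:   IN={a@B0, b@B1}   OUT={a@B1, b@B1}
  B2:   IN={a@B1, b@B1}   OUT={a@B2, b@B1}
  B3:   IN={a@B2, b@B1}   OUT={a@B2, b@B3, d@B3}
  B4:   IN={a@B2, b@B3, d@B3}   OUT={a@B2, b@B4, d@B3}
  B5:   IN={a@B2, b@B3, b@B4, d@B3}   OUT={a@B2, b@B3, b@B4, c@B5, d@B3}
  B6:   IN={a@B2, b@B3, b@B4, c@B5, d@B3}   OUT={a@B6, b@B3, b@B4, c@B5, d@B6, f@B6}
  B7:   IN={a@B2, a@B6, b@B3, b@B4, c@B5, d@B3, d@B6, f@B6}   OUT={a@B2, a@B6, b@B7, c@B5, d@B3, d@B6, f@B6}

Merge at B6: IN[B6] = OUT[B5] = {a@B2, b@B3, b@B4, c@B5, d@B3}
Applying B6's transfer function to that IN value gives OUT[B6] (row B6 above).

Answer: {a@B6, b@B3, b@B4, c@B5, d@B6, f@B6}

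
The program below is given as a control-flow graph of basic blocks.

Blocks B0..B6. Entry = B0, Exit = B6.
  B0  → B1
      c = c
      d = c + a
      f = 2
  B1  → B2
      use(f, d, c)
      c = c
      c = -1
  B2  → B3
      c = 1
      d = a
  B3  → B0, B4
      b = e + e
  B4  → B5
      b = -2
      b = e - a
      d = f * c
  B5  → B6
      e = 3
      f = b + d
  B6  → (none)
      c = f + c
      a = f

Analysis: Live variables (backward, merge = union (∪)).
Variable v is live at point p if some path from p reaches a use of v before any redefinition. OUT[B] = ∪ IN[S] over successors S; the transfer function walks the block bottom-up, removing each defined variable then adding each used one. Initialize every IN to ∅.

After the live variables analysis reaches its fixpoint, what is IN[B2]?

Answer: {a, e, f}

Derivation:
Per-block solution:
  B0:  IN={a, c, e}  OUT={a, c, d, e, f}
  B1:  IN={a, c, d, e, f}  OUT={a, e, f}
  B2:  IN={a, e, f}  OUT={a, c, e, f}
  B3:  IN={a, c, e, f}  OUT={a, c, e, f}
  B4:  IN={a, c, e, f}  OUT={b, c, d}
  B5:  IN={b, c, d}  OUT={c, f}
  B6:  IN={c, f}  OUT={}

Merge at B2: OUT[B2] = IN[B3] = {a, c, e, f}
Applying B2's transfer function to that OUT value gives IN[B2] (row B2 above).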